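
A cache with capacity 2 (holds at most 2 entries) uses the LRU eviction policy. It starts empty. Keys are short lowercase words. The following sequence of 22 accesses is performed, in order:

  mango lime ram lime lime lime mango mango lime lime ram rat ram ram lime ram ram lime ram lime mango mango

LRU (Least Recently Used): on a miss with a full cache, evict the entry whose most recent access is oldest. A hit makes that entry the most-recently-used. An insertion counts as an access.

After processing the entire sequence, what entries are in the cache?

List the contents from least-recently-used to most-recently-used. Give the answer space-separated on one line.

LRU simulation (capacity=2):
  1. access mango: MISS. Cache (LRU->MRU): [mango]
  2. access lime: MISS. Cache (LRU->MRU): [mango lime]
  3. access ram: MISS, evict mango. Cache (LRU->MRU): [lime ram]
  4. access lime: HIT. Cache (LRU->MRU): [ram lime]
  5. access lime: HIT. Cache (LRU->MRU): [ram lime]
  6. access lime: HIT. Cache (LRU->MRU): [ram lime]
  7. access mango: MISS, evict ram. Cache (LRU->MRU): [lime mango]
  8. access mango: HIT. Cache (LRU->MRU): [lime mango]
  9. access lime: HIT. Cache (LRU->MRU): [mango lime]
  10. access lime: HIT. Cache (LRU->MRU): [mango lime]
  11. access ram: MISS, evict mango. Cache (LRU->MRU): [lime ram]
  12. access rat: MISS, evict lime. Cache (LRU->MRU): [ram rat]
  13. access ram: HIT. Cache (LRU->MRU): [rat ram]
  14. access ram: HIT. Cache (LRU->MRU): [rat ram]
  15. access lime: MISS, evict rat. Cache (LRU->MRU): [ram lime]
  16. access ram: HIT. Cache (LRU->MRU): [lime ram]
  17. access ram: HIT. Cache (LRU->MRU): [lime ram]
  18. access lime: HIT. Cache (LRU->MRU): [ram lime]
  19. access ram: HIT. Cache (LRU->MRU): [lime ram]
  20. access lime: HIT. Cache (LRU->MRU): [ram lime]
  21. access mango: MISS, evict ram. Cache (LRU->MRU): [lime mango]
  22. access mango: HIT. Cache (LRU->MRU): [lime mango]
Total: 14 hits, 8 misses, 6 evictions

Answer: lime mango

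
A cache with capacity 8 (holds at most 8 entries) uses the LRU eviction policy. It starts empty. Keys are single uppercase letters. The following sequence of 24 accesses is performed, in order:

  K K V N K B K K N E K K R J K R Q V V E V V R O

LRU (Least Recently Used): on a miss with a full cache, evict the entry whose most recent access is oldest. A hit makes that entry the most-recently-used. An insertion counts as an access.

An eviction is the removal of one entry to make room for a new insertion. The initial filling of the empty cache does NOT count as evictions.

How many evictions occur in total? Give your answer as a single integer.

LRU simulation (capacity=8):
  1. access K: MISS. Cache (LRU->MRU): [K]
  2. access K: HIT. Cache (LRU->MRU): [K]
  3. access V: MISS. Cache (LRU->MRU): [K V]
  4. access N: MISS. Cache (LRU->MRU): [K V N]
  5. access K: HIT. Cache (LRU->MRU): [V N K]
  6. access B: MISS. Cache (LRU->MRU): [V N K B]
  7. access K: HIT. Cache (LRU->MRU): [V N B K]
  8. access K: HIT. Cache (LRU->MRU): [V N B K]
  9. access N: HIT. Cache (LRU->MRU): [V B K N]
  10. access E: MISS. Cache (LRU->MRU): [V B K N E]
  11. access K: HIT. Cache (LRU->MRU): [V B N E K]
  12. access K: HIT. Cache (LRU->MRU): [V B N E K]
  13. access R: MISS. Cache (LRU->MRU): [V B N E K R]
  14. access J: MISS. Cache (LRU->MRU): [V B N E K R J]
  15. access K: HIT. Cache (LRU->MRU): [V B N E R J K]
  16. access R: HIT. Cache (LRU->MRU): [V B N E J K R]
  17. access Q: MISS. Cache (LRU->MRU): [V B N E J K R Q]
  18. access V: HIT. Cache (LRU->MRU): [B N E J K R Q V]
  19. access V: HIT. Cache (LRU->MRU): [B N E J K R Q V]
  20. access E: HIT. Cache (LRU->MRU): [B N J K R Q V E]
  21. access V: HIT. Cache (LRU->MRU): [B N J K R Q E V]
  22. access V: HIT. Cache (LRU->MRU): [B N J K R Q E V]
  23. access R: HIT. Cache (LRU->MRU): [B N J K Q E V R]
  24. access O: MISS, evict B. Cache (LRU->MRU): [N J K Q E V R O]
Total: 15 hits, 9 misses, 1 evictions

Answer: 1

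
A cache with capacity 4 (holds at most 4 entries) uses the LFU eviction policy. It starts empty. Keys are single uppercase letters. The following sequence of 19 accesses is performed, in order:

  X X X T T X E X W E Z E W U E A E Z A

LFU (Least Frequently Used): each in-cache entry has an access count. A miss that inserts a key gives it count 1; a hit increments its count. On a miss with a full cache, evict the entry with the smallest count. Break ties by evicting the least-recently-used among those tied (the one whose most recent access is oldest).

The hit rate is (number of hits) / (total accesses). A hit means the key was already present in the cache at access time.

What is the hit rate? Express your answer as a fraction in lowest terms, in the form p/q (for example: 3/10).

LFU simulation (capacity=4):
  1. access X: MISS. Cache: [X(c=1)]
  2. access X: HIT, count now 2. Cache: [X(c=2)]
  3. access X: HIT, count now 3. Cache: [X(c=3)]
  4. access T: MISS. Cache: [T(c=1) X(c=3)]
  5. access T: HIT, count now 2. Cache: [T(c=2) X(c=3)]
  6. access X: HIT, count now 4. Cache: [T(c=2) X(c=4)]
  7. access E: MISS. Cache: [E(c=1) T(c=2) X(c=4)]
  8. access X: HIT, count now 5. Cache: [E(c=1) T(c=2) X(c=5)]
  9. access W: MISS. Cache: [E(c=1) W(c=1) T(c=2) X(c=5)]
  10. access E: HIT, count now 2. Cache: [W(c=1) T(c=2) E(c=2) X(c=5)]
  11. access Z: MISS, evict W(c=1). Cache: [Z(c=1) T(c=2) E(c=2) X(c=5)]
  12. access E: HIT, count now 3. Cache: [Z(c=1) T(c=2) E(c=3) X(c=5)]
  13. access W: MISS, evict Z(c=1). Cache: [W(c=1) T(c=2) E(c=3) X(c=5)]
  14. access U: MISS, evict W(c=1). Cache: [U(c=1) T(c=2) E(c=3) X(c=5)]
  15. access E: HIT, count now 4. Cache: [U(c=1) T(c=2) E(c=4) X(c=5)]
  16. access A: MISS, evict U(c=1). Cache: [A(c=1) T(c=2) E(c=4) X(c=5)]
  17. access E: HIT, count now 5. Cache: [A(c=1) T(c=2) X(c=5) E(c=5)]
  18. access Z: MISS, evict A(c=1). Cache: [Z(c=1) T(c=2) X(c=5) E(c=5)]
  19. access A: MISS, evict Z(c=1). Cache: [A(c=1) T(c=2) X(c=5) E(c=5)]
Total: 9 hits, 10 misses, 6 evictions

Hit rate = 9/19

Answer: 9/19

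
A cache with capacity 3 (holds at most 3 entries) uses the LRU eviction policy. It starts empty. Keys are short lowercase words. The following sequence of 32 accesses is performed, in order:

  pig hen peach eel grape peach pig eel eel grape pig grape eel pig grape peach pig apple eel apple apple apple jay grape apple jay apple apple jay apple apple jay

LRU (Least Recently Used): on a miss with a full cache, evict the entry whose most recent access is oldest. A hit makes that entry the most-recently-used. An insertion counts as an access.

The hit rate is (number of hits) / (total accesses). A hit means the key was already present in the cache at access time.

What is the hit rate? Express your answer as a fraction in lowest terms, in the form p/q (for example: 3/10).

LRU simulation (capacity=3):
  1. access pig: MISS. Cache (LRU->MRU): [pig]
  2. access hen: MISS. Cache (LRU->MRU): [pig hen]
  3. access peach: MISS. Cache (LRU->MRU): [pig hen peach]
  4. access eel: MISS, evict pig. Cache (LRU->MRU): [hen peach eel]
  5. access grape: MISS, evict hen. Cache (LRU->MRU): [peach eel grape]
  6. access peach: HIT. Cache (LRU->MRU): [eel grape peach]
  7. access pig: MISS, evict eel. Cache (LRU->MRU): [grape peach pig]
  8. access eel: MISS, evict grape. Cache (LRU->MRU): [peach pig eel]
  9. access eel: HIT. Cache (LRU->MRU): [peach pig eel]
  10. access grape: MISS, evict peach. Cache (LRU->MRU): [pig eel grape]
  11. access pig: HIT. Cache (LRU->MRU): [eel grape pig]
  12. access grape: HIT. Cache (LRU->MRU): [eel pig grape]
  13. access eel: HIT. Cache (LRU->MRU): [pig grape eel]
  14. access pig: HIT. Cache (LRU->MRU): [grape eel pig]
  15. access grape: HIT. Cache (LRU->MRU): [eel pig grape]
  16. access peach: MISS, evict eel. Cache (LRU->MRU): [pig grape peach]
  17. access pig: HIT. Cache (LRU->MRU): [grape peach pig]
  18. access apple: MISS, evict grape. Cache (LRU->MRU): [peach pig apple]
  19. access eel: MISS, evict peach. Cache (LRU->MRU): [pig apple eel]
  20. access apple: HIT. Cache (LRU->MRU): [pig eel apple]
  21. access apple: HIT. Cache (LRU->MRU): [pig eel apple]
  22. access apple: HIT. Cache (LRU->MRU): [pig eel apple]
  23. access jay: MISS, evict pig. Cache (LRU->MRU): [eel apple jay]
  24. access grape: MISS, evict eel. Cache (LRU->MRU): [apple jay grape]
  25. access apple: HIT. Cache (LRU->MRU): [jay grape apple]
  26. access jay: HIT. Cache (LRU->MRU): [grape apple jay]
  27. access apple: HIT. Cache (LRU->MRU): [grape jay apple]
  28. access apple: HIT. Cache (LRU->MRU): [grape jay apple]
  29. access jay: HIT. Cache (LRU->MRU): [grape apple jay]
  30. access apple: HIT. Cache (LRU->MRU): [grape jay apple]
  31. access apple: HIT. Cache (LRU->MRU): [grape jay apple]
  32. access jay: HIT. Cache (LRU->MRU): [grape apple jay]
Total: 19 hits, 13 misses, 10 evictions

Hit rate = 19/32

Answer: 19/32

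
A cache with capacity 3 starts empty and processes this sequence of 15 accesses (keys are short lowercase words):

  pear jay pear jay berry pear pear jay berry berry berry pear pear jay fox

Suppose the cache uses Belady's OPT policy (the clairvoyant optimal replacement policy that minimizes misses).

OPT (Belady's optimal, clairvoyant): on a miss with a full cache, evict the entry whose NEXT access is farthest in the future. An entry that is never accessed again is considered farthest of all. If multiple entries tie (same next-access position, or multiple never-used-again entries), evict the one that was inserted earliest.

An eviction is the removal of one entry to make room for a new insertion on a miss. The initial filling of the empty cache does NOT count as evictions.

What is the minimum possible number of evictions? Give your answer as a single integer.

Answer: 1

Derivation:
OPT (Belady) simulation (capacity=3):
  1. access pear: MISS. Cache: [pear]
  2. access jay: MISS. Cache: [pear jay]
  3. access pear: HIT. Next use of pear: step 6. Cache: [pear jay]
  4. access jay: HIT. Next use of jay: step 8. Cache: [pear jay]
  5. access berry: MISS. Cache: [pear jay berry]
  6. access pear: HIT. Next use of pear: step 7. Cache: [pear jay berry]
  7. access pear: HIT. Next use of pear: step 12. Cache: [pear jay berry]
  8. access jay: HIT. Next use of jay: step 14. Cache: [pear jay berry]
  9. access berry: HIT. Next use of berry: step 10. Cache: [pear jay berry]
  10. access berry: HIT. Next use of berry: step 11. Cache: [pear jay berry]
  11. access berry: HIT. Next use of berry: never. Cache: [pear jay berry]
  12. access pear: HIT. Next use of pear: step 13. Cache: [pear jay berry]
  13. access pear: HIT. Next use of pear: never. Cache: [pear jay berry]
  14. access jay: HIT. Next use of jay: never. Cache: [pear jay berry]
  15. access fox: MISS, evict pear (next use: never). Cache: [jay berry fox]
Total: 11 hits, 4 misses, 1 evictions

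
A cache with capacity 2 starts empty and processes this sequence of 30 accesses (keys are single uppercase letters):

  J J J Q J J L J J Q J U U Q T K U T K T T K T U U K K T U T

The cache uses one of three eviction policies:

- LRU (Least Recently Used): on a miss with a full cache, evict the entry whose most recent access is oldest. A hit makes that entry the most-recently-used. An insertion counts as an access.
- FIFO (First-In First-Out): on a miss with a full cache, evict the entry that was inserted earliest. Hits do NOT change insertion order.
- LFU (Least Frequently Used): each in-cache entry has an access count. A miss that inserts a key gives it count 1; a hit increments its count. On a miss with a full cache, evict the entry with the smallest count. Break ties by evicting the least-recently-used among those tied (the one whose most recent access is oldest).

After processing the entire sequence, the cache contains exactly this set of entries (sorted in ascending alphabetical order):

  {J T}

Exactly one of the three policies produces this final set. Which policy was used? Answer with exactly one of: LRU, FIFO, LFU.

Simulating under each policy and comparing final sets:
  LRU: final set = {T U} -> differs
  FIFO: final set = {T U} -> differs
  LFU: final set = {J T} -> MATCHES target
Only LFU produces the target set.

Answer: LFU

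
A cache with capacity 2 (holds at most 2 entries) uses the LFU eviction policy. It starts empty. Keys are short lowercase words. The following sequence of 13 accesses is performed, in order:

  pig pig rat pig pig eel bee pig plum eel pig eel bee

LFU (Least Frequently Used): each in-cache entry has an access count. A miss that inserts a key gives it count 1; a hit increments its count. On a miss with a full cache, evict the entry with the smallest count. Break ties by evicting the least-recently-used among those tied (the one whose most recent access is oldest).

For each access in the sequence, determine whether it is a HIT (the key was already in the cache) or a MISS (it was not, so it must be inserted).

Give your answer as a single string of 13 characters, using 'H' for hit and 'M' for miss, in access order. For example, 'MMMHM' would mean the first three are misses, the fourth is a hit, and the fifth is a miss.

LFU simulation (capacity=2):
  1. access pig: MISS. Cache: [pig(c=1)]
  2. access pig: HIT, count now 2. Cache: [pig(c=2)]
  3. access rat: MISS. Cache: [rat(c=1) pig(c=2)]
  4. access pig: HIT, count now 3. Cache: [rat(c=1) pig(c=3)]
  5. access pig: HIT, count now 4. Cache: [rat(c=1) pig(c=4)]
  6. access eel: MISS, evict rat(c=1). Cache: [eel(c=1) pig(c=4)]
  7. access bee: MISS, evict eel(c=1). Cache: [bee(c=1) pig(c=4)]
  8. access pig: HIT, count now 5. Cache: [bee(c=1) pig(c=5)]
  9. access plum: MISS, evict bee(c=1). Cache: [plum(c=1) pig(c=5)]
  10. access eel: MISS, evict plum(c=1). Cache: [eel(c=1) pig(c=5)]
  11. access pig: HIT, count now 6. Cache: [eel(c=1) pig(c=6)]
  12. access eel: HIT, count now 2. Cache: [eel(c=2) pig(c=6)]
  13. access bee: MISS, evict eel(c=2). Cache: [bee(c=1) pig(c=6)]
Total: 6 hits, 7 misses, 5 evictions

Answer: MHMHHMMHMMHHM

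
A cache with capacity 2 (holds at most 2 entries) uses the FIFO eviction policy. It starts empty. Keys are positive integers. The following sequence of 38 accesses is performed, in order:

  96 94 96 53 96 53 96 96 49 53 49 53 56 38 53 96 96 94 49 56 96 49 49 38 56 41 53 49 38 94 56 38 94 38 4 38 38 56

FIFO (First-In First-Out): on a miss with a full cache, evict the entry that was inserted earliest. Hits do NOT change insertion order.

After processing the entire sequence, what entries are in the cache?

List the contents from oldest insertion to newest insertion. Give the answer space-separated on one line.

Answer: 38 56

Derivation:
FIFO simulation (capacity=2):
  1. access 96: MISS. Cache (old->new): [96]
  2. access 94: MISS. Cache (old->new): [96 94]
  3. access 96: HIT. Cache (old->new): [96 94]
  4. access 53: MISS, evict 96. Cache (old->new): [94 53]
  5. access 96: MISS, evict 94. Cache (old->new): [53 96]
  6. access 53: HIT. Cache (old->new): [53 96]
  7. access 96: HIT. Cache (old->new): [53 96]
  8. access 96: HIT. Cache (old->new): [53 96]
  9. access 49: MISS, evict 53. Cache (old->new): [96 49]
  10. access 53: MISS, evict 96. Cache (old->new): [49 53]
  11. access 49: HIT. Cache (old->new): [49 53]
  12. access 53: HIT. Cache (old->new): [49 53]
  13. access 56: MISS, evict 49. Cache (old->new): [53 56]
  14. access 38: MISS, evict 53. Cache (old->new): [56 38]
  15. access 53: MISS, evict 56. Cache (old->new): [38 53]
  16. access 96: MISS, evict 38. Cache (old->new): [53 96]
  17. access 96: HIT. Cache (old->new): [53 96]
  18. access 94: MISS, evict 53. Cache (old->new): [96 94]
  19. access 49: MISS, evict 96. Cache (old->new): [94 49]
  20. access 56: MISS, evict 94. Cache (old->new): [49 56]
  21. access 96: MISS, evict 49. Cache (old->new): [56 96]
  22. access 49: MISS, evict 56. Cache (old->new): [96 49]
  23. access 49: HIT. Cache (old->new): [96 49]
  24. access 38: MISS, evict 96. Cache (old->new): [49 38]
  25. access 56: MISS, evict 49. Cache (old->new): [38 56]
  26. access 41: MISS, evict 38. Cache (old->new): [56 41]
  27. access 53: MISS, evict 56. Cache (old->new): [41 53]
  28. access 49: MISS, evict 41. Cache (old->new): [53 49]
  29. access 38: MISS, evict 53. Cache (old->new): [49 38]
  30. access 94: MISS, evict 49. Cache (old->new): [38 94]
  31. access 56: MISS, evict 38. Cache (old->new): [94 56]
  32. access 38: MISS, evict 94. Cache (old->new): [56 38]
  33. access 94: MISS, evict 56. Cache (old->new): [38 94]
  34. access 38: HIT. Cache (old->new): [38 94]
  35. access 4: MISS, evict 38. Cache (old->new): [94 4]
  36. access 38: MISS, evict 94. Cache (old->new): [4 38]
  37. access 38: HIT. Cache (old->new): [4 38]
  38. access 56: MISS, evict 4. Cache (old->new): [38 56]
Total: 10 hits, 28 misses, 26 evictions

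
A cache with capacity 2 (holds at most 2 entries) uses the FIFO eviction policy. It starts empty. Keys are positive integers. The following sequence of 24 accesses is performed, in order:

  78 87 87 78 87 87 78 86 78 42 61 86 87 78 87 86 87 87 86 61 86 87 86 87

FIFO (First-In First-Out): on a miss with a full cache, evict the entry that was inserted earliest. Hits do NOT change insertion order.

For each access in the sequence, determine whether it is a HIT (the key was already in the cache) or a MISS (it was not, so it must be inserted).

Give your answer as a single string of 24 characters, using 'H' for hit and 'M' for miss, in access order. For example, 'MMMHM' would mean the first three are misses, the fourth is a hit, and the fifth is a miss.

FIFO simulation (capacity=2):
  1. access 78: MISS. Cache (old->new): [78]
  2. access 87: MISS. Cache (old->new): [78 87]
  3. access 87: HIT. Cache (old->new): [78 87]
  4. access 78: HIT. Cache (old->new): [78 87]
  5. access 87: HIT. Cache (old->new): [78 87]
  6. access 87: HIT. Cache (old->new): [78 87]
  7. access 78: HIT. Cache (old->new): [78 87]
  8. access 86: MISS, evict 78. Cache (old->new): [87 86]
  9. access 78: MISS, evict 87. Cache (old->new): [86 78]
  10. access 42: MISS, evict 86. Cache (old->new): [78 42]
  11. access 61: MISS, evict 78. Cache (old->new): [42 61]
  12. access 86: MISS, evict 42. Cache (old->new): [61 86]
  13. access 87: MISS, evict 61. Cache (old->new): [86 87]
  14. access 78: MISS, evict 86. Cache (old->new): [87 78]
  15. access 87: HIT. Cache (old->new): [87 78]
  16. access 86: MISS, evict 87. Cache (old->new): [78 86]
  17. access 87: MISS, evict 78. Cache (old->new): [86 87]
  18. access 87: HIT. Cache (old->new): [86 87]
  19. access 86: HIT. Cache (old->new): [86 87]
  20. access 61: MISS, evict 86. Cache (old->new): [87 61]
  21. access 86: MISS, evict 87. Cache (old->new): [61 86]
  22. access 87: MISS, evict 61. Cache (old->new): [86 87]
  23. access 86: HIT. Cache (old->new): [86 87]
  24. access 87: HIT. Cache (old->new): [86 87]
Total: 10 hits, 14 misses, 12 evictions

Answer: MMHHHHHMMMMMMMHMMHHMMMHH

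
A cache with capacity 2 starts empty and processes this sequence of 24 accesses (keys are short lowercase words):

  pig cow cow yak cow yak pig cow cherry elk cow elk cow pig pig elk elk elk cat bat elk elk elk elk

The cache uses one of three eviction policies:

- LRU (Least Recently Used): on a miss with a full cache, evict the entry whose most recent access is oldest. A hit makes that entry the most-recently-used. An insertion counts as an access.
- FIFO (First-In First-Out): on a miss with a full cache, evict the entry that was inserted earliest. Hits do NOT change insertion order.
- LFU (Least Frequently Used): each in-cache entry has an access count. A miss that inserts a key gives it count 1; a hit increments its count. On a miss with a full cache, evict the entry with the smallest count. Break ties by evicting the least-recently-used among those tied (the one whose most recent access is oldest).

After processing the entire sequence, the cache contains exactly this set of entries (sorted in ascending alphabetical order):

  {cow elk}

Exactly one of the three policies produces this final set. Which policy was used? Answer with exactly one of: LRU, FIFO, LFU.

Answer: LFU

Derivation:
Simulating under each policy and comparing final sets:
  LRU: final set = {bat elk} -> differs
  FIFO: final set = {bat elk} -> differs
  LFU: final set = {cow elk} -> MATCHES target
Only LFU produces the target set.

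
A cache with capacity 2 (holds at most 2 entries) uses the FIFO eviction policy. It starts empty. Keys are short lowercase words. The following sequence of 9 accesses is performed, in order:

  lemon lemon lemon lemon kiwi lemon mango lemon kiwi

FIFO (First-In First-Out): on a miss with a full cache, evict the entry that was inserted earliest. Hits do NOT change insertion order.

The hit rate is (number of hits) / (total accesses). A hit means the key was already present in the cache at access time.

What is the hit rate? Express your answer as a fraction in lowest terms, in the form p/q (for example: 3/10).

Answer: 4/9

Derivation:
FIFO simulation (capacity=2):
  1. access lemon: MISS. Cache (old->new): [lemon]
  2. access lemon: HIT. Cache (old->new): [lemon]
  3. access lemon: HIT. Cache (old->new): [lemon]
  4. access lemon: HIT. Cache (old->new): [lemon]
  5. access kiwi: MISS. Cache (old->new): [lemon kiwi]
  6. access lemon: HIT. Cache (old->new): [lemon kiwi]
  7. access mango: MISS, evict lemon. Cache (old->new): [kiwi mango]
  8. access lemon: MISS, evict kiwi. Cache (old->new): [mango lemon]
  9. access kiwi: MISS, evict mango. Cache (old->new): [lemon kiwi]
Total: 4 hits, 5 misses, 3 evictions

Hit rate = 4/9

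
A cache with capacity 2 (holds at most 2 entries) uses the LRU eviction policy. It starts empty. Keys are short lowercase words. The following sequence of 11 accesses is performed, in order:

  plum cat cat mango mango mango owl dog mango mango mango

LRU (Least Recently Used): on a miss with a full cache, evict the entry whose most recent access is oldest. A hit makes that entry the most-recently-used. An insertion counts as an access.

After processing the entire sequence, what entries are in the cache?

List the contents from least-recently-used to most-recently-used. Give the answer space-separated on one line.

Answer: dog mango

Derivation:
LRU simulation (capacity=2):
  1. access plum: MISS. Cache (LRU->MRU): [plum]
  2. access cat: MISS. Cache (LRU->MRU): [plum cat]
  3. access cat: HIT. Cache (LRU->MRU): [plum cat]
  4. access mango: MISS, evict plum. Cache (LRU->MRU): [cat mango]
  5. access mango: HIT. Cache (LRU->MRU): [cat mango]
  6. access mango: HIT. Cache (LRU->MRU): [cat mango]
  7. access owl: MISS, evict cat. Cache (LRU->MRU): [mango owl]
  8. access dog: MISS, evict mango. Cache (LRU->MRU): [owl dog]
  9. access mango: MISS, evict owl. Cache (LRU->MRU): [dog mango]
  10. access mango: HIT. Cache (LRU->MRU): [dog mango]
  11. access mango: HIT. Cache (LRU->MRU): [dog mango]
Total: 5 hits, 6 misses, 4 evictions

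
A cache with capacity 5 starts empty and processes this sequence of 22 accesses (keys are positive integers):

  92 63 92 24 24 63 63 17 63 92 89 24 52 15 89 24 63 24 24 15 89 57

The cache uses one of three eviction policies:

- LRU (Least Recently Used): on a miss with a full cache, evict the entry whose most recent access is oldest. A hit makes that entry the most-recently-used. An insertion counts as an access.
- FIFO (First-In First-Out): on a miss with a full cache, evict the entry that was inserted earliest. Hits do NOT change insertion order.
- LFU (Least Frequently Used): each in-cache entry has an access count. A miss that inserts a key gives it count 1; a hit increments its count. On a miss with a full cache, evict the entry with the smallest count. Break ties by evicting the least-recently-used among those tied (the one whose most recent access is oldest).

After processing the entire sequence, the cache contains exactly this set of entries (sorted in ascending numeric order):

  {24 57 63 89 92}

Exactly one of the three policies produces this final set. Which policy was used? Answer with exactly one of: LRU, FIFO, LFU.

Simulating under each policy and comparing final sets:
  LRU: final set = {15 24 57 63 89} -> differs
  FIFO: final set = {15 24 52 57 63} -> differs
  LFU: final set = {24 57 63 89 92} -> MATCHES target
Only LFU produces the target set.

Answer: LFU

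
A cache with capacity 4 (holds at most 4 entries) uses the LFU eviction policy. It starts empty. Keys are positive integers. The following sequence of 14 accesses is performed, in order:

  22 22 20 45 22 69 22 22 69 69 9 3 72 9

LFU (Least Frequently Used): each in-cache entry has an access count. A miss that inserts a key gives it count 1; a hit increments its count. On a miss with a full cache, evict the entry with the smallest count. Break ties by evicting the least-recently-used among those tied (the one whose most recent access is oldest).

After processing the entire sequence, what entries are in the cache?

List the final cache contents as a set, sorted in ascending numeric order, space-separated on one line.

LFU simulation (capacity=4):
  1. access 22: MISS. Cache: [22(c=1)]
  2. access 22: HIT, count now 2. Cache: [22(c=2)]
  3. access 20: MISS. Cache: [20(c=1) 22(c=2)]
  4. access 45: MISS. Cache: [20(c=1) 45(c=1) 22(c=2)]
  5. access 22: HIT, count now 3. Cache: [20(c=1) 45(c=1) 22(c=3)]
  6. access 69: MISS. Cache: [20(c=1) 45(c=1) 69(c=1) 22(c=3)]
  7. access 22: HIT, count now 4. Cache: [20(c=1) 45(c=1) 69(c=1) 22(c=4)]
  8. access 22: HIT, count now 5. Cache: [20(c=1) 45(c=1) 69(c=1) 22(c=5)]
  9. access 69: HIT, count now 2. Cache: [20(c=1) 45(c=1) 69(c=2) 22(c=5)]
  10. access 69: HIT, count now 3. Cache: [20(c=1) 45(c=1) 69(c=3) 22(c=5)]
  11. access 9: MISS, evict 20(c=1). Cache: [45(c=1) 9(c=1) 69(c=3) 22(c=5)]
  12. access 3: MISS, evict 45(c=1). Cache: [9(c=1) 3(c=1) 69(c=3) 22(c=5)]
  13. access 72: MISS, evict 9(c=1). Cache: [3(c=1) 72(c=1) 69(c=3) 22(c=5)]
  14. access 9: MISS, evict 3(c=1). Cache: [72(c=1) 9(c=1) 69(c=3) 22(c=5)]
Total: 6 hits, 8 misses, 4 evictions

Answer: 9 22 69 72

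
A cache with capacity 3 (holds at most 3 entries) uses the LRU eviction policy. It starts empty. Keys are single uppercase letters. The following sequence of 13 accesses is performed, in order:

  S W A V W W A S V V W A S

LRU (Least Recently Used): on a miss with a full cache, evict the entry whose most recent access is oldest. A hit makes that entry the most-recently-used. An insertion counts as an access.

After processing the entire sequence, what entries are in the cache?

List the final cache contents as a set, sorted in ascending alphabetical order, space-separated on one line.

LRU simulation (capacity=3):
  1. access S: MISS. Cache (LRU->MRU): [S]
  2. access W: MISS. Cache (LRU->MRU): [S W]
  3. access A: MISS. Cache (LRU->MRU): [S W A]
  4. access V: MISS, evict S. Cache (LRU->MRU): [W A V]
  5. access W: HIT. Cache (LRU->MRU): [A V W]
  6. access W: HIT. Cache (LRU->MRU): [A V W]
  7. access A: HIT. Cache (LRU->MRU): [V W A]
  8. access S: MISS, evict V. Cache (LRU->MRU): [W A S]
  9. access V: MISS, evict W. Cache (LRU->MRU): [A S V]
  10. access V: HIT. Cache (LRU->MRU): [A S V]
  11. access W: MISS, evict A. Cache (LRU->MRU): [S V W]
  12. access A: MISS, evict S. Cache (LRU->MRU): [V W A]
  13. access S: MISS, evict V. Cache (LRU->MRU): [W A S]
Total: 4 hits, 9 misses, 6 evictions

Answer: A S W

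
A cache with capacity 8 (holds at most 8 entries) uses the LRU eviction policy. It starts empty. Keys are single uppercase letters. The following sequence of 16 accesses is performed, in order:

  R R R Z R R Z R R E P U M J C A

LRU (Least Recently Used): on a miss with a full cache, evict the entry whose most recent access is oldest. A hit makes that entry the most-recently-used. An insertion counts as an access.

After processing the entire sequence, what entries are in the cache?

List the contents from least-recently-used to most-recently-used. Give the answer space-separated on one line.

Answer: R E P U M J C A

Derivation:
LRU simulation (capacity=8):
  1. access R: MISS. Cache (LRU->MRU): [R]
  2. access R: HIT. Cache (LRU->MRU): [R]
  3. access R: HIT. Cache (LRU->MRU): [R]
  4. access Z: MISS. Cache (LRU->MRU): [R Z]
  5. access R: HIT. Cache (LRU->MRU): [Z R]
  6. access R: HIT. Cache (LRU->MRU): [Z R]
  7. access Z: HIT. Cache (LRU->MRU): [R Z]
  8. access R: HIT. Cache (LRU->MRU): [Z R]
  9. access R: HIT. Cache (LRU->MRU): [Z R]
  10. access E: MISS. Cache (LRU->MRU): [Z R E]
  11. access P: MISS. Cache (LRU->MRU): [Z R E P]
  12. access U: MISS. Cache (LRU->MRU): [Z R E P U]
  13. access M: MISS. Cache (LRU->MRU): [Z R E P U M]
  14. access J: MISS. Cache (LRU->MRU): [Z R E P U M J]
  15. access C: MISS. Cache (LRU->MRU): [Z R E P U M J C]
  16. access A: MISS, evict Z. Cache (LRU->MRU): [R E P U M J C A]
Total: 7 hits, 9 misses, 1 evictions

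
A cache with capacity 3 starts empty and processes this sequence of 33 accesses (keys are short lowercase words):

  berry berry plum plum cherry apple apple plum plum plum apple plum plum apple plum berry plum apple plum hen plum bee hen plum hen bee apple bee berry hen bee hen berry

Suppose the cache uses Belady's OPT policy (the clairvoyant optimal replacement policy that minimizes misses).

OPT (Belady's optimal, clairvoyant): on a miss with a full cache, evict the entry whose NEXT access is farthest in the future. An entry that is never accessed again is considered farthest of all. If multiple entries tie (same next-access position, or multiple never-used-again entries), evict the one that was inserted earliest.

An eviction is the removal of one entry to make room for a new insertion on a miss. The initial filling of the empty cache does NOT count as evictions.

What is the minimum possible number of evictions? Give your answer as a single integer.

Answer: 5

Derivation:
OPT (Belady) simulation (capacity=3):
  1. access berry: MISS. Cache: [berry]
  2. access berry: HIT. Next use of berry: step 16. Cache: [berry]
  3. access plum: MISS. Cache: [berry plum]
  4. access plum: HIT. Next use of plum: step 8. Cache: [berry plum]
  5. access cherry: MISS. Cache: [berry plum cherry]
  6. access apple: MISS, evict cherry (next use: never). Cache: [berry plum apple]
  7. access apple: HIT. Next use of apple: step 11. Cache: [berry plum apple]
  8. access plum: HIT. Next use of plum: step 9. Cache: [berry plum apple]
  9. access plum: HIT. Next use of plum: step 10. Cache: [berry plum apple]
  10. access plum: HIT. Next use of plum: step 12. Cache: [berry plum apple]
  11. access apple: HIT. Next use of apple: step 14. Cache: [berry plum apple]
  12. access plum: HIT. Next use of plum: step 13. Cache: [berry plum apple]
  13. access plum: HIT. Next use of plum: step 15. Cache: [berry plum apple]
  14. access apple: HIT. Next use of apple: step 18. Cache: [berry plum apple]
  15. access plum: HIT. Next use of plum: step 17. Cache: [berry plum apple]
  16. access berry: HIT. Next use of berry: step 29. Cache: [berry plum apple]
  17. access plum: HIT. Next use of plum: step 19. Cache: [berry plum apple]
  18. access apple: HIT. Next use of apple: step 27. Cache: [berry plum apple]
  19. access plum: HIT. Next use of plum: step 21. Cache: [berry plum apple]
  20. access hen: MISS, evict berry (next use: step 29). Cache: [plum apple hen]
  21. access plum: HIT. Next use of plum: step 24. Cache: [plum apple hen]
  22. access bee: MISS, evict apple (next use: step 27). Cache: [plum hen bee]
  23. access hen: HIT. Next use of hen: step 25. Cache: [plum hen bee]
  24. access plum: HIT. Next use of plum: never. Cache: [plum hen bee]
  25. access hen: HIT. Next use of hen: step 30. Cache: [plum hen bee]
  26. access bee: HIT. Next use of bee: step 28. Cache: [plum hen bee]
  27. access apple: MISS, evict plum (next use: never). Cache: [hen bee apple]
  28. access bee: HIT. Next use of bee: step 31. Cache: [hen bee apple]
  29. access berry: MISS, evict apple (next use: never). Cache: [hen bee berry]
  30. access hen: HIT. Next use of hen: step 32. Cache: [hen bee berry]
  31. access bee: HIT. Next use of bee: never. Cache: [hen bee berry]
  32. access hen: HIT. Next use of hen: never. Cache: [hen bee berry]
  33. access berry: HIT. Next use of berry: never. Cache: [hen bee berry]
Total: 25 hits, 8 misses, 5 evictions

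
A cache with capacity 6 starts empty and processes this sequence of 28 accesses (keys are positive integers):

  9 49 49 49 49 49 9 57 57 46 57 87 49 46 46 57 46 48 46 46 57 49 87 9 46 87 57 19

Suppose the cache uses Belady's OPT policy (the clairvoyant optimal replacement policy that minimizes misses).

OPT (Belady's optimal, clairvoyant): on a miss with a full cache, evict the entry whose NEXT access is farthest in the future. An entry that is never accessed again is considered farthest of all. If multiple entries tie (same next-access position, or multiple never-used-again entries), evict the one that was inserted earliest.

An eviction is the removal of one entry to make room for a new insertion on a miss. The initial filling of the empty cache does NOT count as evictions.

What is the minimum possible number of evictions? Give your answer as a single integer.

Answer: 1

Derivation:
OPT (Belady) simulation (capacity=6):
  1. access 9: MISS. Cache: [9]
  2. access 49: MISS. Cache: [9 49]
  3. access 49: HIT. Next use of 49: step 4. Cache: [9 49]
  4. access 49: HIT. Next use of 49: step 5. Cache: [9 49]
  5. access 49: HIT. Next use of 49: step 6. Cache: [9 49]
  6. access 49: HIT. Next use of 49: step 13. Cache: [9 49]
  7. access 9: HIT. Next use of 9: step 24. Cache: [9 49]
  8. access 57: MISS. Cache: [9 49 57]
  9. access 57: HIT. Next use of 57: step 11. Cache: [9 49 57]
  10. access 46: MISS. Cache: [9 49 57 46]
  11. access 57: HIT. Next use of 57: step 16. Cache: [9 49 57 46]
  12. access 87: MISS. Cache: [9 49 57 46 87]
  13. access 49: HIT. Next use of 49: step 22. Cache: [9 49 57 46 87]
  14. access 46: HIT. Next use of 46: step 15. Cache: [9 49 57 46 87]
  15. access 46: HIT. Next use of 46: step 17. Cache: [9 49 57 46 87]
  16. access 57: HIT. Next use of 57: step 21. Cache: [9 49 57 46 87]
  17. access 46: HIT. Next use of 46: step 19. Cache: [9 49 57 46 87]
  18. access 48: MISS. Cache: [9 49 57 46 87 48]
  19. access 46: HIT. Next use of 46: step 20. Cache: [9 49 57 46 87 48]
  20. access 46: HIT. Next use of 46: step 25. Cache: [9 49 57 46 87 48]
  21. access 57: HIT. Next use of 57: step 27. Cache: [9 49 57 46 87 48]
  22. access 49: HIT. Next use of 49: never. Cache: [9 49 57 46 87 48]
  23. access 87: HIT. Next use of 87: step 26. Cache: [9 49 57 46 87 48]
  24. access 9: HIT. Next use of 9: never. Cache: [9 49 57 46 87 48]
  25. access 46: HIT. Next use of 46: never. Cache: [9 49 57 46 87 48]
  26. access 87: HIT. Next use of 87: never. Cache: [9 49 57 46 87 48]
  27. access 57: HIT. Next use of 57: never. Cache: [9 49 57 46 87 48]
  28. access 19: MISS, evict 9 (next use: never). Cache: [49 57 46 87 48 19]
Total: 21 hits, 7 misses, 1 evictions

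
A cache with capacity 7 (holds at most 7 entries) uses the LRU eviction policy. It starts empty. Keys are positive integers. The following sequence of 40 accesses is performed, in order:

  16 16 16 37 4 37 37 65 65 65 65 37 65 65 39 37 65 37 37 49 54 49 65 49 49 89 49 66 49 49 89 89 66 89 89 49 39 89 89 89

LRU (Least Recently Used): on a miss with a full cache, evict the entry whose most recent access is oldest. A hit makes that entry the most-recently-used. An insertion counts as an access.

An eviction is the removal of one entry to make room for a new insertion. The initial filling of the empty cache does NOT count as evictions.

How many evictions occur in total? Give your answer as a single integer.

LRU simulation (capacity=7):
  1. access 16: MISS. Cache (LRU->MRU): [16]
  2. access 16: HIT. Cache (LRU->MRU): [16]
  3. access 16: HIT. Cache (LRU->MRU): [16]
  4. access 37: MISS. Cache (LRU->MRU): [16 37]
  5. access 4: MISS. Cache (LRU->MRU): [16 37 4]
  6. access 37: HIT. Cache (LRU->MRU): [16 4 37]
  7. access 37: HIT. Cache (LRU->MRU): [16 4 37]
  8. access 65: MISS. Cache (LRU->MRU): [16 4 37 65]
  9. access 65: HIT. Cache (LRU->MRU): [16 4 37 65]
  10. access 65: HIT. Cache (LRU->MRU): [16 4 37 65]
  11. access 65: HIT. Cache (LRU->MRU): [16 4 37 65]
  12. access 37: HIT. Cache (LRU->MRU): [16 4 65 37]
  13. access 65: HIT. Cache (LRU->MRU): [16 4 37 65]
  14. access 65: HIT. Cache (LRU->MRU): [16 4 37 65]
  15. access 39: MISS. Cache (LRU->MRU): [16 4 37 65 39]
  16. access 37: HIT. Cache (LRU->MRU): [16 4 65 39 37]
  17. access 65: HIT. Cache (LRU->MRU): [16 4 39 37 65]
  18. access 37: HIT. Cache (LRU->MRU): [16 4 39 65 37]
  19. access 37: HIT. Cache (LRU->MRU): [16 4 39 65 37]
  20. access 49: MISS. Cache (LRU->MRU): [16 4 39 65 37 49]
  21. access 54: MISS. Cache (LRU->MRU): [16 4 39 65 37 49 54]
  22. access 49: HIT. Cache (LRU->MRU): [16 4 39 65 37 54 49]
  23. access 65: HIT. Cache (LRU->MRU): [16 4 39 37 54 49 65]
  24. access 49: HIT. Cache (LRU->MRU): [16 4 39 37 54 65 49]
  25. access 49: HIT. Cache (LRU->MRU): [16 4 39 37 54 65 49]
  26. access 89: MISS, evict 16. Cache (LRU->MRU): [4 39 37 54 65 49 89]
  27. access 49: HIT. Cache (LRU->MRU): [4 39 37 54 65 89 49]
  28. access 66: MISS, evict 4. Cache (LRU->MRU): [39 37 54 65 89 49 66]
  29. access 49: HIT. Cache (LRU->MRU): [39 37 54 65 89 66 49]
  30. access 49: HIT. Cache (LRU->MRU): [39 37 54 65 89 66 49]
  31. access 89: HIT. Cache (LRU->MRU): [39 37 54 65 66 49 89]
  32. access 89: HIT. Cache (LRU->MRU): [39 37 54 65 66 49 89]
  33. access 66: HIT. Cache (LRU->MRU): [39 37 54 65 49 89 66]
  34. access 89: HIT. Cache (LRU->MRU): [39 37 54 65 49 66 89]
  35. access 89: HIT. Cache (LRU->MRU): [39 37 54 65 49 66 89]
  36. access 49: HIT. Cache (LRU->MRU): [39 37 54 65 66 89 49]
  37. access 39: HIT. Cache (LRU->MRU): [37 54 65 66 89 49 39]
  38. access 89: HIT. Cache (LRU->MRU): [37 54 65 66 49 39 89]
  39. access 89: HIT. Cache (LRU->MRU): [37 54 65 66 49 39 89]
  40. access 89: HIT. Cache (LRU->MRU): [37 54 65 66 49 39 89]
Total: 31 hits, 9 misses, 2 evictions

Answer: 2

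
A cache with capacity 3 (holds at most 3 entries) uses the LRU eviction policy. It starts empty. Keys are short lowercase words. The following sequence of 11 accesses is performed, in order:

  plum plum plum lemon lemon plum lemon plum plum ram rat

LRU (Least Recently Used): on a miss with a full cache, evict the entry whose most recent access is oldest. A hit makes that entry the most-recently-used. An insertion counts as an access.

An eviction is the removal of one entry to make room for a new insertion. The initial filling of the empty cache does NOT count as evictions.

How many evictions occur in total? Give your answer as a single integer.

LRU simulation (capacity=3):
  1. access plum: MISS. Cache (LRU->MRU): [plum]
  2. access plum: HIT. Cache (LRU->MRU): [plum]
  3. access plum: HIT. Cache (LRU->MRU): [plum]
  4. access lemon: MISS. Cache (LRU->MRU): [plum lemon]
  5. access lemon: HIT. Cache (LRU->MRU): [plum lemon]
  6. access plum: HIT. Cache (LRU->MRU): [lemon plum]
  7. access lemon: HIT. Cache (LRU->MRU): [plum lemon]
  8. access plum: HIT. Cache (LRU->MRU): [lemon plum]
  9. access plum: HIT. Cache (LRU->MRU): [lemon plum]
  10. access ram: MISS. Cache (LRU->MRU): [lemon plum ram]
  11. access rat: MISS, evict lemon. Cache (LRU->MRU): [plum ram rat]
Total: 7 hits, 4 misses, 1 evictions

Answer: 1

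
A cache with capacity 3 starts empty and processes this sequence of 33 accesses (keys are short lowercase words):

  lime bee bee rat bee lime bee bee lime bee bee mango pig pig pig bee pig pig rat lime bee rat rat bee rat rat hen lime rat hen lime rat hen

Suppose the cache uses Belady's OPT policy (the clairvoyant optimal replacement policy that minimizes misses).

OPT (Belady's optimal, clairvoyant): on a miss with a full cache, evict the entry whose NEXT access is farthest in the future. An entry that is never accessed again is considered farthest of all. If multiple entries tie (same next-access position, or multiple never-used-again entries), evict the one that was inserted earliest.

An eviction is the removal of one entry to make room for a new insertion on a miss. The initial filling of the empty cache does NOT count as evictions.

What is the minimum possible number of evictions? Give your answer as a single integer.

Answer: 4

Derivation:
OPT (Belady) simulation (capacity=3):
  1. access lime: MISS. Cache: [lime]
  2. access bee: MISS. Cache: [lime bee]
  3. access bee: HIT. Next use of bee: step 5. Cache: [lime bee]
  4. access rat: MISS. Cache: [lime bee rat]
  5. access bee: HIT. Next use of bee: step 7. Cache: [lime bee rat]
  6. access lime: HIT. Next use of lime: step 9. Cache: [lime bee rat]
  7. access bee: HIT. Next use of bee: step 8. Cache: [lime bee rat]
  8. access bee: HIT. Next use of bee: step 10. Cache: [lime bee rat]
  9. access lime: HIT. Next use of lime: step 20. Cache: [lime bee rat]
  10. access bee: HIT. Next use of bee: step 11. Cache: [lime bee rat]
  11. access bee: HIT. Next use of bee: step 16. Cache: [lime bee rat]
  12. access mango: MISS, evict lime (next use: step 20). Cache: [bee rat mango]
  13. access pig: MISS, evict mango (next use: never). Cache: [bee rat pig]
  14. access pig: HIT. Next use of pig: step 15. Cache: [bee rat pig]
  15. access pig: HIT. Next use of pig: step 17. Cache: [bee rat pig]
  16. access bee: HIT. Next use of bee: step 21. Cache: [bee rat pig]
  17. access pig: HIT. Next use of pig: step 18. Cache: [bee rat pig]
  18. access pig: HIT. Next use of pig: never. Cache: [bee rat pig]
  19. access rat: HIT. Next use of rat: step 22. Cache: [bee rat pig]
  20. access lime: MISS, evict pig (next use: never). Cache: [bee rat lime]
  21. access bee: HIT. Next use of bee: step 24. Cache: [bee rat lime]
  22. access rat: HIT. Next use of rat: step 23. Cache: [bee rat lime]
  23. access rat: HIT. Next use of rat: step 25. Cache: [bee rat lime]
  24. access bee: HIT. Next use of bee: never. Cache: [bee rat lime]
  25. access rat: HIT. Next use of rat: step 26. Cache: [bee rat lime]
  26. access rat: HIT. Next use of rat: step 29. Cache: [bee rat lime]
  27. access hen: MISS, evict bee (next use: never). Cache: [rat lime hen]
  28. access lime: HIT. Next use of lime: step 31. Cache: [rat lime hen]
  29. access rat: HIT. Next use of rat: step 32. Cache: [rat lime hen]
  30. access hen: HIT. Next use of hen: step 33. Cache: [rat lime hen]
  31. access lime: HIT. Next use of lime: never. Cache: [rat lime hen]
  32. access rat: HIT. Next use of rat: never. Cache: [rat lime hen]
  33. access hen: HIT. Next use of hen: never. Cache: [rat lime hen]
Total: 26 hits, 7 misses, 4 evictions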